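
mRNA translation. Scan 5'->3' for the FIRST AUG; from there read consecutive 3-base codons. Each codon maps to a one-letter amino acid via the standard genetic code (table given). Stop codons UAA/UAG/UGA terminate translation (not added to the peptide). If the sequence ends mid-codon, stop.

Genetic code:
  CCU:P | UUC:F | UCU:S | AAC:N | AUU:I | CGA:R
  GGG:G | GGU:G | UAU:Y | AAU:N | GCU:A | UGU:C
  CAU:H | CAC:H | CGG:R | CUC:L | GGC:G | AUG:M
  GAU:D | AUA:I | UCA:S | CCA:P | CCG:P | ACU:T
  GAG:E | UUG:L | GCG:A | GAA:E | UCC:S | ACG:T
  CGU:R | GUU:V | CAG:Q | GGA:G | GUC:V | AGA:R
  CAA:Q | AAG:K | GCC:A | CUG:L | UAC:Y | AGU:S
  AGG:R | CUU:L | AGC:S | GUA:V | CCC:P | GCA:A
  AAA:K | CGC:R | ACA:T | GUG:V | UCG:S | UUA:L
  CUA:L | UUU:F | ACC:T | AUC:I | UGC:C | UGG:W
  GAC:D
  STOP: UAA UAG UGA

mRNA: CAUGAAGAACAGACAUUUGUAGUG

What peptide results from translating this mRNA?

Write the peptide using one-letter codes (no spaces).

start AUG at pos 1
pos 1: AUG -> M; peptide=M
pos 4: AAG -> K; peptide=MK
pos 7: AAC -> N; peptide=MKN
pos 10: AGA -> R; peptide=MKNR
pos 13: CAU -> H; peptide=MKNRH
pos 16: UUG -> L; peptide=MKNRHL
pos 19: UAG -> STOP

Answer: MKNRHL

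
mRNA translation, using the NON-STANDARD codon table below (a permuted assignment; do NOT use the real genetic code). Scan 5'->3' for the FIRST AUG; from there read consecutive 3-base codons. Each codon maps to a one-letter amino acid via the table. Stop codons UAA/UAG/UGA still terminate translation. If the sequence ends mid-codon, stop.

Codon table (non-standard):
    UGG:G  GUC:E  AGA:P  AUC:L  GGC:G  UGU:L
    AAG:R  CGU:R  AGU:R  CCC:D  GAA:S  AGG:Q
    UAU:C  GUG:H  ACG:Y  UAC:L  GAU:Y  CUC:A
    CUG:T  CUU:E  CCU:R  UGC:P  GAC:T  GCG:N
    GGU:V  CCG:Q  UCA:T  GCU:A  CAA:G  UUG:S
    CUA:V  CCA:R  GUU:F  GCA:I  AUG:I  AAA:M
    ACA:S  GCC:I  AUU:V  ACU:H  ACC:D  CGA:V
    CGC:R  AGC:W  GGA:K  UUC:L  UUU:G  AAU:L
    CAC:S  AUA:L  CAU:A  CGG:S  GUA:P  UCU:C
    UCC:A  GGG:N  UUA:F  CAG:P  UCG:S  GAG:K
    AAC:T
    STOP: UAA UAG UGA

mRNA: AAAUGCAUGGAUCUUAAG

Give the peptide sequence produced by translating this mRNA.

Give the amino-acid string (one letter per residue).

start AUG at pos 2
pos 2: AUG -> I; peptide=I
pos 5: CAU -> A; peptide=IA
pos 8: GGA -> K; peptide=IAK
pos 11: UCU -> C; peptide=IAKC
pos 14: UAA -> STOP

Answer: IAKC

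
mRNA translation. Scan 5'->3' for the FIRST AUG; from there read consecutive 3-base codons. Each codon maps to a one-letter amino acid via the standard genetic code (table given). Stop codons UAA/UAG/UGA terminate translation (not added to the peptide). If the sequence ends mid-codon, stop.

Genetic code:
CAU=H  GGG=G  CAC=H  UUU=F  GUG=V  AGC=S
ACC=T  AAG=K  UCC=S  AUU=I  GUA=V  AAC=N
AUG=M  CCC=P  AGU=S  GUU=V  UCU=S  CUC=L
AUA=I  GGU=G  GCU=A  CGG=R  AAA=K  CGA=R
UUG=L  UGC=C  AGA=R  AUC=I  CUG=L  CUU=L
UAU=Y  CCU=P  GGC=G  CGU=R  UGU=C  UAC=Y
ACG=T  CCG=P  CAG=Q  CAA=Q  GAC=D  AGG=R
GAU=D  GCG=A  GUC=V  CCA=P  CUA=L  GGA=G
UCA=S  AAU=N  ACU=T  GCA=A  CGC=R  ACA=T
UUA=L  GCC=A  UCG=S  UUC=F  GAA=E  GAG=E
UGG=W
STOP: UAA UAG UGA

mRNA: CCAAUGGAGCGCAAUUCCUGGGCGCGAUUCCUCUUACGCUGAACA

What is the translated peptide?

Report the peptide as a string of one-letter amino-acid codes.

Answer: MERNSWARFLLR

Derivation:
start AUG at pos 3
pos 3: AUG -> M; peptide=M
pos 6: GAG -> E; peptide=ME
pos 9: CGC -> R; peptide=MER
pos 12: AAU -> N; peptide=MERN
pos 15: UCC -> S; peptide=MERNS
pos 18: UGG -> W; peptide=MERNSW
pos 21: GCG -> A; peptide=MERNSWA
pos 24: CGA -> R; peptide=MERNSWAR
pos 27: UUC -> F; peptide=MERNSWARF
pos 30: CUC -> L; peptide=MERNSWARFL
pos 33: UUA -> L; peptide=MERNSWARFLL
pos 36: CGC -> R; peptide=MERNSWARFLLR
pos 39: UGA -> STOP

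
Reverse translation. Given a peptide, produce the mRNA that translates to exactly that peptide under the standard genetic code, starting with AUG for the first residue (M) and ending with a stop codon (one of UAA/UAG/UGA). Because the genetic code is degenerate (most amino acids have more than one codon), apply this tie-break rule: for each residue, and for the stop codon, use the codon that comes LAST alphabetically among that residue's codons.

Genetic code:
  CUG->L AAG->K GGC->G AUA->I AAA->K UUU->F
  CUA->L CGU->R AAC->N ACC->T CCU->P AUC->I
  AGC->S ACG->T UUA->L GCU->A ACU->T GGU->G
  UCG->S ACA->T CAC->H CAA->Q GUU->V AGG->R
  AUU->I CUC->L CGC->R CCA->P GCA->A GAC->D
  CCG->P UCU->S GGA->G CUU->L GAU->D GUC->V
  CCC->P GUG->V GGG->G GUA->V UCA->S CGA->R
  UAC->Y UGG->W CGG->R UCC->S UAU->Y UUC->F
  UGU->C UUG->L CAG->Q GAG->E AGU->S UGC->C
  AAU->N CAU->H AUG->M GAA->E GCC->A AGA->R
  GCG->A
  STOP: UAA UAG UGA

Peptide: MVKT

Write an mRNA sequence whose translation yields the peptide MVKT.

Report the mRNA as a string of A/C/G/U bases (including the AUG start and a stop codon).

Answer: mRNA: AUGGUUAAGACUUGA

Derivation:
residue 1: M -> AUG (start codon)
residue 2: V codons sorted = GUA,GUC,GUG,GUU -> pick last = GUU
residue 3: K codons sorted = AAA,AAG -> pick last = AAG
residue 4: T codons sorted = ACA,ACC,ACG,ACU -> pick last = ACU
terminator: stop codons sorted = UAA,UAG,UGA -> pick last = UGA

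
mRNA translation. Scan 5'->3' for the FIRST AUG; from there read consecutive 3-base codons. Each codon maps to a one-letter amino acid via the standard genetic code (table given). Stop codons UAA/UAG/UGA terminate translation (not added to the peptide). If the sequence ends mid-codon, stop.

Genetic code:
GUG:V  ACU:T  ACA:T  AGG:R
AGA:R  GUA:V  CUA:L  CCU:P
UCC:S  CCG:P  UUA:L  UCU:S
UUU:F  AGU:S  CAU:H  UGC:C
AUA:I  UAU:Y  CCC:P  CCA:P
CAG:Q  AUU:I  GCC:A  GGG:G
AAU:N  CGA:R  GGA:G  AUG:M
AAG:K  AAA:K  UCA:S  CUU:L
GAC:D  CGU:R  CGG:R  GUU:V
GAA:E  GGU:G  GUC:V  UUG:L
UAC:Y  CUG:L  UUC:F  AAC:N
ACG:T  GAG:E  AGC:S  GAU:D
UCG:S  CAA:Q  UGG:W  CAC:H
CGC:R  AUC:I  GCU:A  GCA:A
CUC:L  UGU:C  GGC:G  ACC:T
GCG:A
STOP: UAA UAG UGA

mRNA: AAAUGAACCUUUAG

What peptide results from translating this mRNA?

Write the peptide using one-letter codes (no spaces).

start AUG at pos 2
pos 2: AUG -> M; peptide=M
pos 5: AAC -> N; peptide=MN
pos 8: CUU -> L; peptide=MNL
pos 11: UAG -> STOP

Answer: MNL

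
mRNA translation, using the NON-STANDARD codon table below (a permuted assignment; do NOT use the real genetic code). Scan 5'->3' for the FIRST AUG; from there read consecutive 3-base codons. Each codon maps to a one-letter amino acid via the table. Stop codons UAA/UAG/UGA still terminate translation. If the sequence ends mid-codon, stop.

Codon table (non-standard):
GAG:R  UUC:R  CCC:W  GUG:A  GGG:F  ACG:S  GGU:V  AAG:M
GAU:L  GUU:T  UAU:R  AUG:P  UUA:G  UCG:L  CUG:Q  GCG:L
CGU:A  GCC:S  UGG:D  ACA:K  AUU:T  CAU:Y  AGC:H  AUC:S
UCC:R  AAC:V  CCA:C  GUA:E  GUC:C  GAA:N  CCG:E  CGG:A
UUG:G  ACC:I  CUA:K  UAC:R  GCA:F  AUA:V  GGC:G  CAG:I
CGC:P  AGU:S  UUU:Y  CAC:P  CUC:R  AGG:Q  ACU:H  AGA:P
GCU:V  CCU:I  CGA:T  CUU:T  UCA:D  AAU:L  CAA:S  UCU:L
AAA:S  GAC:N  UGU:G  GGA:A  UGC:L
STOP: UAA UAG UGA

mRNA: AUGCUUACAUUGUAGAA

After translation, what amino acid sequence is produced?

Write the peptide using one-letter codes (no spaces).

Answer: PTKG

Derivation:
start AUG at pos 0
pos 0: AUG -> P; peptide=P
pos 3: CUU -> T; peptide=PT
pos 6: ACA -> K; peptide=PTK
pos 9: UUG -> G; peptide=PTKG
pos 12: UAG -> STOP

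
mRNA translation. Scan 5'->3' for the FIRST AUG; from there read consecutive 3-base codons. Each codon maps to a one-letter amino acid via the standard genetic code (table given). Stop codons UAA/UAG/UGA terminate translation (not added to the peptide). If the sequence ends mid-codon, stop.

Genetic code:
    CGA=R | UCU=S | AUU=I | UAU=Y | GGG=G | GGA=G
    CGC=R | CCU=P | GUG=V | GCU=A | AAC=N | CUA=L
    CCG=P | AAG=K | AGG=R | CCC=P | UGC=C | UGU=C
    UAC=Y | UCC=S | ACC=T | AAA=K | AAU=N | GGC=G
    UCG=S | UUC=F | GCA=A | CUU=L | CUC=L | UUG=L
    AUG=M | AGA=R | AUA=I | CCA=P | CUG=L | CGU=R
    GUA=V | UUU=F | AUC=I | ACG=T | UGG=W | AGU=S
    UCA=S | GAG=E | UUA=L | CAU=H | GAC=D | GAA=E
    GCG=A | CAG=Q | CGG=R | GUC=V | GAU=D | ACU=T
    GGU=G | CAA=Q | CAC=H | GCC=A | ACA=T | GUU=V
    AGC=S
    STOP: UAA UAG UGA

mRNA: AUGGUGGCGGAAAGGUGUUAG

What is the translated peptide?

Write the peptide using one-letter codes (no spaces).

Answer: MVAERC

Derivation:
start AUG at pos 0
pos 0: AUG -> M; peptide=M
pos 3: GUG -> V; peptide=MV
pos 6: GCG -> A; peptide=MVA
pos 9: GAA -> E; peptide=MVAE
pos 12: AGG -> R; peptide=MVAER
pos 15: UGU -> C; peptide=MVAERC
pos 18: UAG -> STOP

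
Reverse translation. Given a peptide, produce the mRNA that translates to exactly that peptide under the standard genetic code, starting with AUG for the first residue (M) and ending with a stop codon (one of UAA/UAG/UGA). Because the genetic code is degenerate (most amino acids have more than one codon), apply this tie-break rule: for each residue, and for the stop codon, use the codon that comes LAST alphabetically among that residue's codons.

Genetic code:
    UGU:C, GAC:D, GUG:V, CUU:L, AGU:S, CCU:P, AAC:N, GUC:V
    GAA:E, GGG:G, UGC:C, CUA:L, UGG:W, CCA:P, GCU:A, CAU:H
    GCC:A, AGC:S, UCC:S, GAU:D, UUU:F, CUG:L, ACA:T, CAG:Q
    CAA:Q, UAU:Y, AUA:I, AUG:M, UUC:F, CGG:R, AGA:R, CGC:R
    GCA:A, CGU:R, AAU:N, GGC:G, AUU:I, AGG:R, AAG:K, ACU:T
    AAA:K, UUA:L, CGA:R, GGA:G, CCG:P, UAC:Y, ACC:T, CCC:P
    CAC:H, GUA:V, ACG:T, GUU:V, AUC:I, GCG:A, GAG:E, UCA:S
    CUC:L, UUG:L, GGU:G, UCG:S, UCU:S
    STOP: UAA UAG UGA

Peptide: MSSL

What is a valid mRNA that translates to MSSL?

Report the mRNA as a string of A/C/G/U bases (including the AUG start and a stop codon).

Answer: mRNA: AUGUCUUCUUUGUGA

Derivation:
residue 1: M -> AUG (start codon)
residue 2: S codons sorted = AGC,AGU,UCA,UCC,UCG,UCU -> pick last = UCU
residue 3: S codons sorted = AGC,AGU,UCA,UCC,UCG,UCU -> pick last = UCU
residue 4: L codons sorted = CUA,CUC,CUG,CUU,UUA,UUG -> pick last = UUG
terminator: stop codons sorted = UAA,UAG,UGA -> pick last = UGA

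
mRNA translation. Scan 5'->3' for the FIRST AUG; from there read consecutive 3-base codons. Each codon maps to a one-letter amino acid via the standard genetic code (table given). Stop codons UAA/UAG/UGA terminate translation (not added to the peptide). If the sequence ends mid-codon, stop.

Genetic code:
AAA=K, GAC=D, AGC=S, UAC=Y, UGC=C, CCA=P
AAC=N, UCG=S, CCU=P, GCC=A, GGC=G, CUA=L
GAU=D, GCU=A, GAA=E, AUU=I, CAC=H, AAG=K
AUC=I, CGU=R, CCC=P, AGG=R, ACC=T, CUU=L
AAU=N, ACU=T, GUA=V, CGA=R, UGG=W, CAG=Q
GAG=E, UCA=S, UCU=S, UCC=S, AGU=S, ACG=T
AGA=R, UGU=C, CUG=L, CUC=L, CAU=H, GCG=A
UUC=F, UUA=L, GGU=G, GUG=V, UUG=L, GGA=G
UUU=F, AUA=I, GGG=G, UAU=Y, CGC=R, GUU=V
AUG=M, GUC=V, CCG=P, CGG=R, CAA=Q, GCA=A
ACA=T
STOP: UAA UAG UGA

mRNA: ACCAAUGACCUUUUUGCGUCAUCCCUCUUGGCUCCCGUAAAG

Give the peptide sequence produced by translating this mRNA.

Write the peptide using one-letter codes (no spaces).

Answer: MTFLRHPSWLP

Derivation:
start AUG at pos 4
pos 4: AUG -> M; peptide=M
pos 7: ACC -> T; peptide=MT
pos 10: UUU -> F; peptide=MTF
pos 13: UUG -> L; peptide=MTFL
pos 16: CGU -> R; peptide=MTFLR
pos 19: CAU -> H; peptide=MTFLRH
pos 22: CCC -> P; peptide=MTFLRHP
pos 25: UCU -> S; peptide=MTFLRHPS
pos 28: UGG -> W; peptide=MTFLRHPSW
pos 31: CUC -> L; peptide=MTFLRHPSWL
pos 34: CCG -> P; peptide=MTFLRHPSWLP
pos 37: UAA -> STOP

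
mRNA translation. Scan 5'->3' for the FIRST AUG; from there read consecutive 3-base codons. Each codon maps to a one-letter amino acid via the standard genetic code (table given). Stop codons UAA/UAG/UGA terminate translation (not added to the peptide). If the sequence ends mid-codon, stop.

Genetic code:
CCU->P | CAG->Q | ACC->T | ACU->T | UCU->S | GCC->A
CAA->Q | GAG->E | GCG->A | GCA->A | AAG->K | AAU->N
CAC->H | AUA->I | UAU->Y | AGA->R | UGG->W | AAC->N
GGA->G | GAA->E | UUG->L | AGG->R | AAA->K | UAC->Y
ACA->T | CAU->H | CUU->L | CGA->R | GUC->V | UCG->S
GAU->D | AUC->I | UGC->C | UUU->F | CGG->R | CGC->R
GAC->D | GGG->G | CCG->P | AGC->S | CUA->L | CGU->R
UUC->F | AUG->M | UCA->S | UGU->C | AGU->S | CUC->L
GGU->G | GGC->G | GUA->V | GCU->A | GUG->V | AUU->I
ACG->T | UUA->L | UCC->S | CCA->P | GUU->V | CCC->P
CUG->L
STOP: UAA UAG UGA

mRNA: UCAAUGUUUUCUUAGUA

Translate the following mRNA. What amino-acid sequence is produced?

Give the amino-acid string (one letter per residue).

start AUG at pos 3
pos 3: AUG -> M; peptide=M
pos 6: UUU -> F; peptide=MF
pos 9: UCU -> S; peptide=MFS
pos 12: UAG -> STOP

Answer: MFS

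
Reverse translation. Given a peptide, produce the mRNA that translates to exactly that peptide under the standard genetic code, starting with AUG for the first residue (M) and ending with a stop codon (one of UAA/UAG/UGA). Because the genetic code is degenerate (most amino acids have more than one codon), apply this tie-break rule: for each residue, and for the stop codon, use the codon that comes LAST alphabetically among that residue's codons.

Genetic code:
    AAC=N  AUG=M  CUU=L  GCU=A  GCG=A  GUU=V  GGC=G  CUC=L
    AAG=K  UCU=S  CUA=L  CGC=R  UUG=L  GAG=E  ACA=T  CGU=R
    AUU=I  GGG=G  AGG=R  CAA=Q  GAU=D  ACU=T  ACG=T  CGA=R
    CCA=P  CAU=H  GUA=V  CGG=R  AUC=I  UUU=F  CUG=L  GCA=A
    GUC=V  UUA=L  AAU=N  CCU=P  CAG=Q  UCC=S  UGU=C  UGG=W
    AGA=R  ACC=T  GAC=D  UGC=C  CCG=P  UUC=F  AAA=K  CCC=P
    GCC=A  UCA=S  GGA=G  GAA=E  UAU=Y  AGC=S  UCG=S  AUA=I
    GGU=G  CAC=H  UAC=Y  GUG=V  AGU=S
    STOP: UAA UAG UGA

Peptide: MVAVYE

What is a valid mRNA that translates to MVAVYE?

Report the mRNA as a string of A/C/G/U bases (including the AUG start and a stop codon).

Answer: mRNA: AUGGUUGCUGUUUAUGAGUGA

Derivation:
residue 1: M -> AUG (start codon)
residue 2: V codons sorted = GUA,GUC,GUG,GUU -> pick last = GUU
residue 3: A codons sorted = GCA,GCC,GCG,GCU -> pick last = GCU
residue 4: V codons sorted = GUA,GUC,GUG,GUU -> pick last = GUU
residue 5: Y codons sorted = UAC,UAU -> pick last = UAU
residue 6: E codons sorted = GAA,GAG -> pick last = GAG
terminator: stop codons sorted = UAA,UAG,UGA -> pick last = UGA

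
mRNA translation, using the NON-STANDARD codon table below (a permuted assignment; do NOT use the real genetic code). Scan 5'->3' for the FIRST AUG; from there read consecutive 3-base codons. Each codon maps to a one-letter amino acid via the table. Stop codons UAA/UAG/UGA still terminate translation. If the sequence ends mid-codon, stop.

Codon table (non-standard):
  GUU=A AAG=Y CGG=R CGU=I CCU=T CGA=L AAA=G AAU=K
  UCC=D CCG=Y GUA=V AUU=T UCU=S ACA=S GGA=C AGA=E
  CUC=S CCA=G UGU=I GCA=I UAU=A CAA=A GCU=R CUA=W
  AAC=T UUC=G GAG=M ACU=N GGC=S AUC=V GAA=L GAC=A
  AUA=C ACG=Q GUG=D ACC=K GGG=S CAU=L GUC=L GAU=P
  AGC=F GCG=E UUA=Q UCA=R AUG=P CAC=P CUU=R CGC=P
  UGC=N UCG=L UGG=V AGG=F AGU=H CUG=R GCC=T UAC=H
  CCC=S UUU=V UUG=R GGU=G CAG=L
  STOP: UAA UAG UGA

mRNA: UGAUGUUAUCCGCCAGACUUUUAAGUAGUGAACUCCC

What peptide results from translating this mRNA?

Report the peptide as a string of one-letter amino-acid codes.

Answer: PQDTERQHHLS

Derivation:
start AUG at pos 2
pos 2: AUG -> P; peptide=P
pos 5: UUA -> Q; peptide=PQ
pos 8: UCC -> D; peptide=PQD
pos 11: GCC -> T; peptide=PQDT
pos 14: AGA -> E; peptide=PQDTE
pos 17: CUU -> R; peptide=PQDTER
pos 20: UUA -> Q; peptide=PQDTERQ
pos 23: AGU -> H; peptide=PQDTERQH
pos 26: AGU -> H; peptide=PQDTERQHH
pos 29: GAA -> L; peptide=PQDTERQHHL
pos 32: CUC -> S; peptide=PQDTERQHHLS
pos 35: only 2 nt remain (<3), stop (end of mRNA)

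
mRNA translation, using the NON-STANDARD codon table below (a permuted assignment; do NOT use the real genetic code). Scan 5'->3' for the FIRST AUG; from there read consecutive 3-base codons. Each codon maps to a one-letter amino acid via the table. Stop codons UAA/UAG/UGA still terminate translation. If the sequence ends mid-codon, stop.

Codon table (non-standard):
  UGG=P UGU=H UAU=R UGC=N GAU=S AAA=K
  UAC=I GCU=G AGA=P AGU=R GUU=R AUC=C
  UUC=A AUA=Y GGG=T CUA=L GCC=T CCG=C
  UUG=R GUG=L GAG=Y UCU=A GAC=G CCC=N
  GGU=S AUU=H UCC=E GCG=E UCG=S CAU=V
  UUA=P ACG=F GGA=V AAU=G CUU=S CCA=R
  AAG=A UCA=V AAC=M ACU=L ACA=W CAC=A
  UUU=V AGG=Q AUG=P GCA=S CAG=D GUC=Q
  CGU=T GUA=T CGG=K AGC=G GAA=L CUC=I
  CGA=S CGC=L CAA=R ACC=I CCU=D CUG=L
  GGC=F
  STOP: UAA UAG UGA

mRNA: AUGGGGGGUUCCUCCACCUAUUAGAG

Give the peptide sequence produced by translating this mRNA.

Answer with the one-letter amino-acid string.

start AUG at pos 0
pos 0: AUG -> P; peptide=P
pos 3: GGG -> T; peptide=PT
pos 6: GGU -> S; peptide=PTS
pos 9: UCC -> E; peptide=PTSE
pos 12: UCC -> E; peptide=PTSEE
pos 15: ACC -> I; peptide=PTSEEI
pos 18: UAU -> R; peptide=PTSEEIR
pos 21: UAG -> STOP

Answer: PTSEEIR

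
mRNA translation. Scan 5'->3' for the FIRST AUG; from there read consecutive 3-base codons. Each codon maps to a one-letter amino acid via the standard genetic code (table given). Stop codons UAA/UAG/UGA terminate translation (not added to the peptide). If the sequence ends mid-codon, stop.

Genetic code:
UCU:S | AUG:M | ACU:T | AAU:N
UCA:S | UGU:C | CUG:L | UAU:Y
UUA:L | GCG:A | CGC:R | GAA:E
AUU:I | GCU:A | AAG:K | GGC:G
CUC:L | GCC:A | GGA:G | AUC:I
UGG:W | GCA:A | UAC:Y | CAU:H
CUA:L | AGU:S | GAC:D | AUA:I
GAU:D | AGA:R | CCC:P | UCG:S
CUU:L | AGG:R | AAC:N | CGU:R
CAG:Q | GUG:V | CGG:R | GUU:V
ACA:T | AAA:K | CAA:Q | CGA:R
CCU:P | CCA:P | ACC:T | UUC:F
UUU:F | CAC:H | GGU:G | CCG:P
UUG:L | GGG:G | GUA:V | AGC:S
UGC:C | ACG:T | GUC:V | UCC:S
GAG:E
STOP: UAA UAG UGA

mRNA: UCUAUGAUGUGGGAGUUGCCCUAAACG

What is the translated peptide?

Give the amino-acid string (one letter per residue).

Answer: MMWELP

Derivation:
start AUG at pos 3
pos 3: AUG -> M; peptide=M
pos 6: AUG -> M; peptide=MM
pos 9: UGG -> W; peptide=MMW
pos 12: GAG -> E; peptide=MMWE
pos 15: UUG -> L; peptide=MMWEL
pos 18: CCC -> P; peptide=MMWELP
pos 21: UAA -> STOP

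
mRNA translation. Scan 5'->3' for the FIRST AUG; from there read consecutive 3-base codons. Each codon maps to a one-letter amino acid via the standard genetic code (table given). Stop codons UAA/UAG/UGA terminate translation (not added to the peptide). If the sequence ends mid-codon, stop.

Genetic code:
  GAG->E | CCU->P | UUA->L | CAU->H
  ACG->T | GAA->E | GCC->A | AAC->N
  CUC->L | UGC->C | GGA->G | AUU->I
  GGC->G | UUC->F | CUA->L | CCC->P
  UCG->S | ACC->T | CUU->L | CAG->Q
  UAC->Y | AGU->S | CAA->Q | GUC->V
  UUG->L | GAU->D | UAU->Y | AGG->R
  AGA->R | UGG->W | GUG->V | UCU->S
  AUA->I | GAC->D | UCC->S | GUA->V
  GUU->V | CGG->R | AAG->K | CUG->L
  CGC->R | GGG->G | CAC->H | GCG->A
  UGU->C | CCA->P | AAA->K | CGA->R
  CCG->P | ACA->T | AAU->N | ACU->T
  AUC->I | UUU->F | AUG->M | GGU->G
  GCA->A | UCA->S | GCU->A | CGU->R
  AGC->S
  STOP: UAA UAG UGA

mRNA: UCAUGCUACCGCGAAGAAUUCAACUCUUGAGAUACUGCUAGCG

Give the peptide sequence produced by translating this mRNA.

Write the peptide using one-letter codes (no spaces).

Answer: MLPRRIQLLRYC

Derivation:
start AUG at pos 2
pos 2: AUG -> M; peptide=M
pos 5: CUA -> L; peptide=ML
pos 8: CCG -> P; peptide=MLP
pos 11: CGA -> R; peptide=MLPR
pos 14: AGA -> R; peptide=MLPRR
pos 17: AUU -> I; peptide=MLPRRI
pos 20: CAA -> Q; peptide=MLPRRIQ
pos 23: CUC -> L; peptide=MLPRRIQL
pos 26: UUG -> L; peptide=MLPRRIQLL
pos 29: AGA -> R; peptide=MLPRRIQLLR
pos 32: UAC -> Y; peptide=MLPRRIQLLRY
pos 35: UGC -> C; peptide=MLPRRIQLLRYC
pos 38: UAG -> STOP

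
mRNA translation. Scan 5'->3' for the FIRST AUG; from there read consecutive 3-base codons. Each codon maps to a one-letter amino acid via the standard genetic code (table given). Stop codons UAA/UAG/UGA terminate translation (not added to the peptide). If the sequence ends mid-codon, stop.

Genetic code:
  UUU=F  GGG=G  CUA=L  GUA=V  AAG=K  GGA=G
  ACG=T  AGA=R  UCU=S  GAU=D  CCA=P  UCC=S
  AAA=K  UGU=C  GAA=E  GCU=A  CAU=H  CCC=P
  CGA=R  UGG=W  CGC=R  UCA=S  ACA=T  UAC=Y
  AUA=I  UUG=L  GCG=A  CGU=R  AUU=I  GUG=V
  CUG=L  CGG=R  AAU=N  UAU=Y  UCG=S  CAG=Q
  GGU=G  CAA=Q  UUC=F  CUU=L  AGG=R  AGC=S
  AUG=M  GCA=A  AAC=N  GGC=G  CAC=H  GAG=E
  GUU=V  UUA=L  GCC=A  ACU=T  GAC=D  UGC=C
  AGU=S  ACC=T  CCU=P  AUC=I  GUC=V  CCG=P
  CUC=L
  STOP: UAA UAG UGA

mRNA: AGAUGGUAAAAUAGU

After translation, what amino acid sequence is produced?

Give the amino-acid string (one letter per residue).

start AUG at pos 2
pos 2: AUG -> M; peptide=M
pos 5: GUA -> V; peptide=MV
pos 8: AAA -> K; peptide=MVK
pos 11: UAG -> STOP

Answer: MVK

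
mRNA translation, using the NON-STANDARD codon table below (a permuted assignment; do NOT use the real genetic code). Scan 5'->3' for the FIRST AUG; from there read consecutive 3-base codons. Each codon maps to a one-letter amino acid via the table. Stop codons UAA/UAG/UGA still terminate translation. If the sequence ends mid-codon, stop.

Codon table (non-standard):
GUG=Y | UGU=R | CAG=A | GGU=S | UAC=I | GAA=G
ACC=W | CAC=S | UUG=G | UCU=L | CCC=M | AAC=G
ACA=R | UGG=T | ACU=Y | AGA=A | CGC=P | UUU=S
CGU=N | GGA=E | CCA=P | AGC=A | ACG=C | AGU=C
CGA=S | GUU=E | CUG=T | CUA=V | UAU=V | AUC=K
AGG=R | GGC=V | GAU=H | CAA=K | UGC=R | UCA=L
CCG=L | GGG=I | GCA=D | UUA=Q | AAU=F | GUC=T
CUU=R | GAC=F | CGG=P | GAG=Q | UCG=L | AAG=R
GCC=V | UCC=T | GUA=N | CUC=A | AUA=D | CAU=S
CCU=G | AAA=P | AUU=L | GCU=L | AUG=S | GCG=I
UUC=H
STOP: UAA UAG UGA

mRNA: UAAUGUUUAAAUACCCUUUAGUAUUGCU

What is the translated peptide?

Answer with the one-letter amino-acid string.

Answer: SSPIGQNG

Derivation:
start AUG at pos 2
pos 2: AUG -> S; peptide=S
pos 5: UUU -> S; peptide=SS
pos 8: AAA -> P; peptide=SSP
pos 11: UAC -> I; peptide=SSPI
pos 14: CCU -> G; peptide=SSPIG
pos 17: UUA -> Q; peptide=SSPIGQ
pos 20: GUA -> N; peptide=SSPIGQN
pos 23: UUG -> G; peptide=SSPIGQNG
pos 26: only 2 nt remain (<3), stop (end of mRNA)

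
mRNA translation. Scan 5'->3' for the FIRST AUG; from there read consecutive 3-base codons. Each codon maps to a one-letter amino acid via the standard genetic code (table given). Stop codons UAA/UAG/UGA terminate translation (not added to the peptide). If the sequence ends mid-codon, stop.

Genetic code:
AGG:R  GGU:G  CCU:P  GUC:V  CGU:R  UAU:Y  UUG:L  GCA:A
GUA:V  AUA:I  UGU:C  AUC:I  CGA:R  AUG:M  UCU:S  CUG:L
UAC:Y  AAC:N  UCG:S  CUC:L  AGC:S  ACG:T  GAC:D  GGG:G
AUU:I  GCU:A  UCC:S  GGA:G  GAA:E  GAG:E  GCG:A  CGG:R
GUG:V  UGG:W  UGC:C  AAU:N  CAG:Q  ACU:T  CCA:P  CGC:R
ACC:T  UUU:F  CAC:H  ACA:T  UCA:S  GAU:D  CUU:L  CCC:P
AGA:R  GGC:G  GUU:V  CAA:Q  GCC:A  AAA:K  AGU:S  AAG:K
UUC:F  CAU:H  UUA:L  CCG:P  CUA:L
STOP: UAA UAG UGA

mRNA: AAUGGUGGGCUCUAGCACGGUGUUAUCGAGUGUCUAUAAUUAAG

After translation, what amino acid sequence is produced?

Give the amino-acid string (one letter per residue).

start AUG at pos 1
pos 1: AUG -> M; peptide=M
pos 4: GUG -> V; peptide=MV
pos 7: GGC -> G; peptide=MVG
pos 10: UCU -> S; peptide=MVGS
pos 13: AGC -> S; peptide=MVGSS
pos 16: ACG -> T; peptide=MVGSST
pos 19: GUG -> V; peptide=MVGSSTV
pos 22: UUA -> L; peptide=MVGSSTVL
pos 25: UCG -> S; peptide=MVGSSTVLS
pos 28: AGU -> S; peptide=MVGSSTVLSS
pos 31: GUC -> V; peptide=MVGSSTVLSSV
pos 34: UAU -> Y; peptide=MVGSSTVLSSVY
pos 37: AAU -> N; peptide=MVGSSTVLSSVYN
pos 40: UAA -> STOP

Answer: MVGSSTVLSSVYN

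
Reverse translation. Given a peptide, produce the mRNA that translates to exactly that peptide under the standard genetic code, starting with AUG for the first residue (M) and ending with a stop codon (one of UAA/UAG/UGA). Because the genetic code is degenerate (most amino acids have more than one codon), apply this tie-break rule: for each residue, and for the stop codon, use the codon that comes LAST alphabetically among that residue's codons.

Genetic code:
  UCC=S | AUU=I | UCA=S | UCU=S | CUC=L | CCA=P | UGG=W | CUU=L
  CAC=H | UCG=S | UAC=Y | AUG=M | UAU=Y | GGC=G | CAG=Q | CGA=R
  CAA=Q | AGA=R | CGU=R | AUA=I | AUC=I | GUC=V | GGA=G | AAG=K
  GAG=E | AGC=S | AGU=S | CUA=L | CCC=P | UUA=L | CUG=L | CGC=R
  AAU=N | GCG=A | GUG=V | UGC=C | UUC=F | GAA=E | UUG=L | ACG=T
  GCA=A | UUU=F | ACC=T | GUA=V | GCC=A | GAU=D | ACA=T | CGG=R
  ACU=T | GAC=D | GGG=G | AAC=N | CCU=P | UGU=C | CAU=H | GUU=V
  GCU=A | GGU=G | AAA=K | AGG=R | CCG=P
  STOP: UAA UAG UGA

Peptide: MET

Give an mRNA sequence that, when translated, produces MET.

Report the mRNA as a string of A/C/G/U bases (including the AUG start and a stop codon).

residue 1: M -> AUG (start codon)
residue 2: E codons sorted = GAA,GAG -> pick last = GAG
residue 3: T codons sorted = ACA,ACC,ACG,ACU -> pick last = ACU
terminator: stop codons sorted = UAA,UAG,UGA -> pick last = UGA

Answer: mRNA: AUGGAGACUUGA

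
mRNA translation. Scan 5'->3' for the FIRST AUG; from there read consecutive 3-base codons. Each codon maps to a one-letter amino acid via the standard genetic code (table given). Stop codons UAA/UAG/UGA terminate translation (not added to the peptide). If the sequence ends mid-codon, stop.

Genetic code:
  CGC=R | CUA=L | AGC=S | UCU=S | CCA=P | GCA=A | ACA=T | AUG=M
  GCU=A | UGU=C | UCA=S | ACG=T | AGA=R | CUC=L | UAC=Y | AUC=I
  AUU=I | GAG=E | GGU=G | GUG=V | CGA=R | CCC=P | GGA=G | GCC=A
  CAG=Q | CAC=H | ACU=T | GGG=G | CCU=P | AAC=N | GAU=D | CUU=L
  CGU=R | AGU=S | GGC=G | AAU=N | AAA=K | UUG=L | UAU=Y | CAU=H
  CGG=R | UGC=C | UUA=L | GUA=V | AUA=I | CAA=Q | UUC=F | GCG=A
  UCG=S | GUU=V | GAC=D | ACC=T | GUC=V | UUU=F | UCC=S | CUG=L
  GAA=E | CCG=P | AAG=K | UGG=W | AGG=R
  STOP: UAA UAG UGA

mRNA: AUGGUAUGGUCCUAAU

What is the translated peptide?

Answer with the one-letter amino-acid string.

start AUG at pos 0
pos 0: AUG -> M; peptide=M
pos 3: GUA -> V; peptide=MV
pos 6: UGG -> W; peptide=MVW
pos 9: UCC -> S; peptide=MVWS
pos 12: UAA -> STOP

Answer: MVWS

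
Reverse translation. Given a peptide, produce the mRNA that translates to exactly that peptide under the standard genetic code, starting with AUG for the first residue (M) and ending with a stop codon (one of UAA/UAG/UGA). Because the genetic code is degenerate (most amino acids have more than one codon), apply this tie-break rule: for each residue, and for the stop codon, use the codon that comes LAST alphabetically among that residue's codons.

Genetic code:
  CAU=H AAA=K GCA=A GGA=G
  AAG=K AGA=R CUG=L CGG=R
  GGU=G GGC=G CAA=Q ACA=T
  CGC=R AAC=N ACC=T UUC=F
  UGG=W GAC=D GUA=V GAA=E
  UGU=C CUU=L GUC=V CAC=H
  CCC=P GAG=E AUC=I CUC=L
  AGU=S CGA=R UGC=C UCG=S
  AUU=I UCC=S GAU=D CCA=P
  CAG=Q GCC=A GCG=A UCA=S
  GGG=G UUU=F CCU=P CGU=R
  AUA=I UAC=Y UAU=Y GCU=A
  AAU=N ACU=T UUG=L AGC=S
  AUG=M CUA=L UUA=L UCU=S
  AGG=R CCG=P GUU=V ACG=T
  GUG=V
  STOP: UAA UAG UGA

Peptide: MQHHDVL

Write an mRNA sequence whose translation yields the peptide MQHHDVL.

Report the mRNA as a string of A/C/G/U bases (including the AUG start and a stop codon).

Answer: mRNA: AUGCAGCAUCAUGAUGUUUUGUGA

Derivation:
residue 1: M -> AUG (start codon)
residue 2: Q codons sorted = CAA,CAG -> pick last = CAG
residue 3: H codons sorted = CAC,CAU -> pick last = CAU
residue 4: H codons sorted = CAC,CAU -> pick last = CAU
residue 5: D codons sorted = GAC,GAU -> pick last = GAU
residue 6: V codons sorted = GUA,GUC,GUG,GUU -> pick last = GUU
residue 7: L codons sorted = CUA,CUC,CUG,CUU,UUA,UUG -> pick last = UUG
terminator: stop codons sorted = UAA,UAG,UGA -> pick last = UGA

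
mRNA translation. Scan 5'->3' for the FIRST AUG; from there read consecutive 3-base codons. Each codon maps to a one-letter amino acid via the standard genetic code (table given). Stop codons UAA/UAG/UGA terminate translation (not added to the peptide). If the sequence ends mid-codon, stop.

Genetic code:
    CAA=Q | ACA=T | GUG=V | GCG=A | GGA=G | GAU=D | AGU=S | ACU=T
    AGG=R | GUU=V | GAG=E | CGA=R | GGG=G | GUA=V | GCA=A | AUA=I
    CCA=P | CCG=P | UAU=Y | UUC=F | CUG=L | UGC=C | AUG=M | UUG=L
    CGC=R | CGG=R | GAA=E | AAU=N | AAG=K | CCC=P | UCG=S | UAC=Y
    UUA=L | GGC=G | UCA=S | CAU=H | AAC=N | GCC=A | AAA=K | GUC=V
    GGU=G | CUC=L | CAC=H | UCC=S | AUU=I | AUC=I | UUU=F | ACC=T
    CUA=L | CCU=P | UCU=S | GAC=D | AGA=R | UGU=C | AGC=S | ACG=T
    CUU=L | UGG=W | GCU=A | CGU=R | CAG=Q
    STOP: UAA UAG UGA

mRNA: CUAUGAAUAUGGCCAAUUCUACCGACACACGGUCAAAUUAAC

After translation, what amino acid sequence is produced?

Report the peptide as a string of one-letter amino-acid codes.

Answer: MNMANSTDTRSN

Derivation:
start AUG at pos 2
pos 2: AUG -> M; peptide=M
pos 5: AAU -> N; peptide=MN
pos 8: AUG -> M; peptide=MNM
pos 11: GCC -> A; peptide=MNMA
pos 14: AAU -> N; peptide=MNMAN
pos 17: UCU -> S; peptide=MNMANS
pos 20: ACC -> T; peptide=MNMANST
pos 23: GAC -> D; peptide=MNMANSTD
pos 26: ACA -> T; peptide=MNMANSTDT
pos 29: CGG -> R; peptide=MNMANSTDTR
pos 32: UCA -> S; peptide=MNMANSTDTRS
pos 35: AAU -> N; peptide=MNMANSTDTRSN
pos 38: UAA -> STOP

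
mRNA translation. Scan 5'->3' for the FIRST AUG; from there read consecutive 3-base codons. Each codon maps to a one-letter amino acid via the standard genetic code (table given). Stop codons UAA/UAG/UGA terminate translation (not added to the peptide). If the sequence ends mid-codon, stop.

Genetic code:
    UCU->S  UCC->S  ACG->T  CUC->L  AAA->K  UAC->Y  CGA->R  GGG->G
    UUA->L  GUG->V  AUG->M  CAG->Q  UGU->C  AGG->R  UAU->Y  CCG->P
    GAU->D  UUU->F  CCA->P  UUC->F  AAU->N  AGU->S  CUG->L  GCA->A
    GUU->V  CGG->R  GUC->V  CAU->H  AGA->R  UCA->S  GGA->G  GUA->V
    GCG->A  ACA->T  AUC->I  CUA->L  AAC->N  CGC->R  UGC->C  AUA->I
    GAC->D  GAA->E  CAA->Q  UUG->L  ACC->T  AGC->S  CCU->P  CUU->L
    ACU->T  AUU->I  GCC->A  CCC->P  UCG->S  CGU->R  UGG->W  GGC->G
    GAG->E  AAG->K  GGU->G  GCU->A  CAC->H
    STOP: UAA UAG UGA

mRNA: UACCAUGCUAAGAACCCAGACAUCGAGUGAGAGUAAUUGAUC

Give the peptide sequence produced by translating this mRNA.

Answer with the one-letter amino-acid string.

Answer: MLRTQTSSESN

Derivation:
start AUG at pos 4
pos 4: AUG -> M; peptide=M
pos 7: CUA -> L; peptide=ML
pos 10: AGA -> R; peptide=MLR
pos 13: ACC -> T; peptide=MLRT
pos 16: CAG -> Q; peptide=MLRTQ
pos 19: ACA -> T; peptide=MLRTQT
pos 22: UCG -> S; peptide=MLRTQTS
pos 25: AGU -> S; peptide=MLRTQTSS
pos 28: GAG -> E; peptide=MLRTQTSSE
pos 31: AGU -> S; peptide=MLRTQTSSES
pos 34: AAU -> N; peptide=MLRTQTSSESN
pos 37: UGA -> STOP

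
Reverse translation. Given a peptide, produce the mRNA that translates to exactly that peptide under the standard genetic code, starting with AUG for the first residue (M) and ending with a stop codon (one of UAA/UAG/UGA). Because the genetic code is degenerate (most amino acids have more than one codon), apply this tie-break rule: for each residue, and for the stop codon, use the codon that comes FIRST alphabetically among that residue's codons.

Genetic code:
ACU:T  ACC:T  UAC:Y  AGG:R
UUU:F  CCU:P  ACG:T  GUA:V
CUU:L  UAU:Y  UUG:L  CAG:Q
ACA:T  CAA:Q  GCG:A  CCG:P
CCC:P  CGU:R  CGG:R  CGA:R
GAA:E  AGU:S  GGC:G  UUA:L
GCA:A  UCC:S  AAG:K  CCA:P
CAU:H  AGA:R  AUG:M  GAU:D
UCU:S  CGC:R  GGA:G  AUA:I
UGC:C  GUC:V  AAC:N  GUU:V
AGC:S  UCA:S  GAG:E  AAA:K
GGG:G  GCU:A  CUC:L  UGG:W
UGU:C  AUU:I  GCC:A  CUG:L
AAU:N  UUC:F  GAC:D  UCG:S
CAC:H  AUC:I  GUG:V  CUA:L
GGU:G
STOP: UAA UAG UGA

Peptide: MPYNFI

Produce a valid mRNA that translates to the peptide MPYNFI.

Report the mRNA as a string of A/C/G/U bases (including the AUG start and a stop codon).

Answer: mRNA: AUGCCAUACAACUUCAUAUAA

Derivation:
residue 1: M -> AUG (start codon)
residue 2: P codons sorted = CCA,CCC,CCG,CCU -> pick first = CCA
residue 3: Y codons sorted = UAC,UAU -> pick first = UAC
residue 4: N codons sorted = AAC,AAU -> pick first = AAC
residue 5: F codons sorted = UUC,UUU -> pick first = UUC
residue 6: I codons sorted = AUA,AUC,AUU -> pick first = AUA
terminator: stop codons sorted = UAA,UAG,UGA -> pick first = UAA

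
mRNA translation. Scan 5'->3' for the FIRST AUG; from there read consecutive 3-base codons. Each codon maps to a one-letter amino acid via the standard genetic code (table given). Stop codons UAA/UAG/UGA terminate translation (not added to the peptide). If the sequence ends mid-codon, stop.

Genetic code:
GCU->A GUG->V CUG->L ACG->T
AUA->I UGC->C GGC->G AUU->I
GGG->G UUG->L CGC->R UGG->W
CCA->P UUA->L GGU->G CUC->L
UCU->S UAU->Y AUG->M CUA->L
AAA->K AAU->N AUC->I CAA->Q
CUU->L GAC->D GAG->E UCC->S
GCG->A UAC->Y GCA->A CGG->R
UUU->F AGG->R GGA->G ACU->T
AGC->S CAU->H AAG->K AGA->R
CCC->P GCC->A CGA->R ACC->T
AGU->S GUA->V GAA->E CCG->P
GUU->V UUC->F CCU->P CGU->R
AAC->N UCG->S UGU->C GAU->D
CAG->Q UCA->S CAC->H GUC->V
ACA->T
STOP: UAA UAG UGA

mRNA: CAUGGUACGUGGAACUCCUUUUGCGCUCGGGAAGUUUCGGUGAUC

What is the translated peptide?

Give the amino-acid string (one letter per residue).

Answer: MVRGTPFALGKFR

Derivation:
start AUG at pos 1
pos 1: AUG -> M; peptide=M
pos 4: GUA -> V; peptide=MV
pos 7: CGU -> R; peptide=MVR
pos 10: GGA -> G; peptide=MVRG
pos 13: ACU -> T; peptide=MVRGT
pos 16: CCU -> P; peptide=MVRGTP
pos 19: UUU -> F; peptide=MVRGTPF
pos 22: GCG -> A; peptide=MVRGTPFA
pos 25: CUC -> L; peptide=MVRGTPFAL
pos 28: GGG -> G; peptide=MVRGTPFALG
pos 31: AAG -> K; peptide=MVRGTPFALGK
pos 34: UUU -> F; peptide=MVRGTPFALGKF
pos 37: CGG -> R; peptide=MVRGTPFALGKFR
pos 40: UGA -> STOP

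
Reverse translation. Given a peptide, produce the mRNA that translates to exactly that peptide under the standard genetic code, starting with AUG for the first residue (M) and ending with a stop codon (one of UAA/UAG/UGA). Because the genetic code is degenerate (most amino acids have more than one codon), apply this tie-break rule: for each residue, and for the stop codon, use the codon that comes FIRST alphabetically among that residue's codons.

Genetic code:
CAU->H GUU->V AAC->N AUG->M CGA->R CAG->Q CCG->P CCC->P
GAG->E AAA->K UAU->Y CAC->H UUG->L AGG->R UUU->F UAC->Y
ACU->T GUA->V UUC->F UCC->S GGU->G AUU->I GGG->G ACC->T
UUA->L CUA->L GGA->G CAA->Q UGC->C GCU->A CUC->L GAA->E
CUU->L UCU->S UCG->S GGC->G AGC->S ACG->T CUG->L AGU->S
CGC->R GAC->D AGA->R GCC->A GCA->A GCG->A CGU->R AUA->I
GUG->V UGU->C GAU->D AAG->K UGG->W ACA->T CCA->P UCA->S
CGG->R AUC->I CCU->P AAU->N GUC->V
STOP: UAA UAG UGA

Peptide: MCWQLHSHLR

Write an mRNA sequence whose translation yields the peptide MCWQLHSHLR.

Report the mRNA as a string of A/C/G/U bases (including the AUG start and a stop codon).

Answer: mRNA: AUGUGCUGGCAACUACACAGCCACCUAAGAUAA

Derivation:
residue 1: M -> AUG (start codon)
residue 2: C codons sorted = UGC,UGU -> pick first = UGC
residue 3: W -> UGG (only codon)
residue 4: Q codons sorted = CAA,CAG -> pick first = CAA
residue 5: L codons sorted = CUA,CUC,CUG,CUU,UUA,UUG -> pick first = CUA
residue 6: H codons sorted = CAC,CAU -> pick first = CAC
residue 7: S codons sorted = AGC,AGU,UCA,UCC,UCG,UCU -> pick first = AGC
residue 8: H codons sorted = CAC,CAU -> pick first = CAC
residue 9: L codons sorted = CUA,CUC,CUG,CUU,UUA,UUG -> pick first = CUA
residue 10: R codons sorted = AGA,AGG,CGA,CGC,CGG,CGU -> pick first = AGA
terminator: stop codons sorted = UAA,UAG,UGA -> pick first = UAA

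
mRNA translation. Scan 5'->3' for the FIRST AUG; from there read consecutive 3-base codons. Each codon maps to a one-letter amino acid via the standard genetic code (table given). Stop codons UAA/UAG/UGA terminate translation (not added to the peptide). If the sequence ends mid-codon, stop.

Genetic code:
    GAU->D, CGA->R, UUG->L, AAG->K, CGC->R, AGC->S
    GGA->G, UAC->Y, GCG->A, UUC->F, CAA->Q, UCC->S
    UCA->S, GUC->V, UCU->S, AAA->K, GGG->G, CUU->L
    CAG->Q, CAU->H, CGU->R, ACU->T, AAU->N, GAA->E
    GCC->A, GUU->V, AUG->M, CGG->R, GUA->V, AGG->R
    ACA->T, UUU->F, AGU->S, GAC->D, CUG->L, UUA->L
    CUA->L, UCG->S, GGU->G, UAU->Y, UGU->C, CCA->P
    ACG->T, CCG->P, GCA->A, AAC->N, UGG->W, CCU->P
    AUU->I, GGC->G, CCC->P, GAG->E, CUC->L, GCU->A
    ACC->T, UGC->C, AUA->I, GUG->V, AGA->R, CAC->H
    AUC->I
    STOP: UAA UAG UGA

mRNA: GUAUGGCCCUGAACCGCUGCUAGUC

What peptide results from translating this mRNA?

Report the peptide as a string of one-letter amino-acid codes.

Answer: MALNRC

Derivation:
start AUG at pos 2
pos 2: AUG -> M; peptide=M
pos 5: GCC -> A; peptide=MA
pos 8: CUG -> L; peptide=MAL
pos 11: AAC -> N; peptide=MALN
pos 14: CGC -> R; peptide=MALNR
pos 17: UGC -> C; peptide=MALNRC
pos 20: UAG -> STOP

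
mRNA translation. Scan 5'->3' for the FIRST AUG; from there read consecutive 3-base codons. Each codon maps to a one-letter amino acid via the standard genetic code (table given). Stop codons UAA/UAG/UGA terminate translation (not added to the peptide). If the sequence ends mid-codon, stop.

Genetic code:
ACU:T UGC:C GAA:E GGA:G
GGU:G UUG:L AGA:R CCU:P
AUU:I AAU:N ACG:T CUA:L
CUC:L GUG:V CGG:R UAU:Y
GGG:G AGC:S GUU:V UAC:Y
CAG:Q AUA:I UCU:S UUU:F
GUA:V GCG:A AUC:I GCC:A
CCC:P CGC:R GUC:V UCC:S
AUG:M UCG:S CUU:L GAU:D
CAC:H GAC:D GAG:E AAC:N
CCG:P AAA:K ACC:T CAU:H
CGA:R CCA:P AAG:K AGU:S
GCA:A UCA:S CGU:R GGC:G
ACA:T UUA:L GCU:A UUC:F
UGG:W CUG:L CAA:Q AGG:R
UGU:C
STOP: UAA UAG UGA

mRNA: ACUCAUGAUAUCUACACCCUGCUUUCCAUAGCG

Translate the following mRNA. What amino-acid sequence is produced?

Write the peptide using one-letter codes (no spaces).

start AUG at pos 4
pos 4: AUG -> M; peptide=M
pos 7: AUA -> I; peptide=MI
pos 10: UCU -> S; peptide=MIS
pos 13: ACA -> T; peptide=MIST
pos 16: CCC -> P; peptide=MISTP
pos 19: UGC -> C; peptide=MISTPC
pos 22: UUU -> F; peptide=MISTPCF
pos 25: CCA -> P; peptide=MISTPCFP
pos 28: UAG -> STOP

Answer: MISTPCFP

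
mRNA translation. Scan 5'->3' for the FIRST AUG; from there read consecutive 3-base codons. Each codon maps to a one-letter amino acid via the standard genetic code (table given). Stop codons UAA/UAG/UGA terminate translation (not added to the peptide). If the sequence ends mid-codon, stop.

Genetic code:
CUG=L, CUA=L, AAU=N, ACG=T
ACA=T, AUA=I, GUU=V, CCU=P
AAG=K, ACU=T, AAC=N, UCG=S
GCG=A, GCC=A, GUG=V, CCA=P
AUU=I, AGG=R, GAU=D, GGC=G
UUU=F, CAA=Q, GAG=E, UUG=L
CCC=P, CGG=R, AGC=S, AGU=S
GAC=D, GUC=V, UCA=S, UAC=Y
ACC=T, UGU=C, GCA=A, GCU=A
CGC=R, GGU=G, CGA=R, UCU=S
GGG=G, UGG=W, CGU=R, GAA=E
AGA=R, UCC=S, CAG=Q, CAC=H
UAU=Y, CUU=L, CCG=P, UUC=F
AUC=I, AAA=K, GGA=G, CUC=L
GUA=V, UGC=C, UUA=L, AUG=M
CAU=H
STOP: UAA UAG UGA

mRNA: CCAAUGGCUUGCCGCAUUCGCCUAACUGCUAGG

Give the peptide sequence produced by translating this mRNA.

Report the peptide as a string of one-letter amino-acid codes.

Answer: MACRIRLTAR

Derivation:
start AUG at pos 3
pos 3: AUG -> M; peptide=M
pos 6: GCU -> A; peptide=MA
pos 9: UGC -> C; peptide=MAC
pos 12: CGC -> R; peptide=MACR
pos 15: AUU -> I; peptide=MACRI
pos 18: CGC -> R; peptide=MACRIR
pos 21: CUA -> L; peptide=MACRIRL
pos 24: ACU -> T; peptide=MACRIRLT
pos 27: GCU -> A; peptide=MACRIRLTA
pos 30: AGG -> R; peptide=MACRIRLTAR
pos 33: only 0 nt remain (<3), stop (end of mRNA)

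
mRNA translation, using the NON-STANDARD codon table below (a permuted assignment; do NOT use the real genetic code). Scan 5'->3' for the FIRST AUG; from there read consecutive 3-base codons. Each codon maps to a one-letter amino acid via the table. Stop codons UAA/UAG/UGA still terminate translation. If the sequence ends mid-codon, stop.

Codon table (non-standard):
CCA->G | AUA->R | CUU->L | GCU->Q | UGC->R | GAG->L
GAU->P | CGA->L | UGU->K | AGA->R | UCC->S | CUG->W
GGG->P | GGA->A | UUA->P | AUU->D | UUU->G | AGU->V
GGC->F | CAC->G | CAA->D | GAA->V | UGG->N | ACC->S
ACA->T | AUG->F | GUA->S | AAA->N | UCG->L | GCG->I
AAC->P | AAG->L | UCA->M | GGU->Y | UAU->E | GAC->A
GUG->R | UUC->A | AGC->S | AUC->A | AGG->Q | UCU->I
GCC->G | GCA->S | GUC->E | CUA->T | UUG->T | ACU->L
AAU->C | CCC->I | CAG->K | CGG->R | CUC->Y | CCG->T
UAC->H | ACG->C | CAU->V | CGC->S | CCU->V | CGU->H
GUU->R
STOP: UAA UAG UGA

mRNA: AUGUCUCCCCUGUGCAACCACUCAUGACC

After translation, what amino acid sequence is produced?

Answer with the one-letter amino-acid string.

start AUG at pos 0
pos 0: AUG -> F; peptide=F
pos 3: UCU -> I; peptide=FI
pos 6: CCC -> I; peptide=FII
pos 9: CUG -> W; peptide=FIIW
pos 12: UGC -> R; peptide=FIIWR
pos 15: AAC -> P; peptide=FIIWRP
pos 18: CAC -> G; peptide=FIIWRPG
pos 21: UCA -> M; peptide=FIIWRPGM
pos 24: UGA -> STOP

Answer: FIIWRPGM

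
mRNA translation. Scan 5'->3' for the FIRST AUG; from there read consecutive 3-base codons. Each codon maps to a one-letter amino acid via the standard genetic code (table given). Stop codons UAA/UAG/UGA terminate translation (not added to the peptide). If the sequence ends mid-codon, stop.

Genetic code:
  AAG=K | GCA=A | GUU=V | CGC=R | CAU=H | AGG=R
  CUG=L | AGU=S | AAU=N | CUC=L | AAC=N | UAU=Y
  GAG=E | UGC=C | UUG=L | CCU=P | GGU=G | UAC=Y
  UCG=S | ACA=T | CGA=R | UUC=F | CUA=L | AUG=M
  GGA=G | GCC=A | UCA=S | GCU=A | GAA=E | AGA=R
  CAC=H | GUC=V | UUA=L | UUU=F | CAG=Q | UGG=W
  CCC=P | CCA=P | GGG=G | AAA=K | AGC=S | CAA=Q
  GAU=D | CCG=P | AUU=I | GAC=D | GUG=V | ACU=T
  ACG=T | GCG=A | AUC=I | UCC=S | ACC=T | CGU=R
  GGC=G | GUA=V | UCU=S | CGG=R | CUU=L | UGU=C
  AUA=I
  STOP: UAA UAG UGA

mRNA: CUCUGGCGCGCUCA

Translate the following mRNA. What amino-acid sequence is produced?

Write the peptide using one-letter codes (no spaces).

no AUG start codon found

Answer: (empty: no AUG start codon)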